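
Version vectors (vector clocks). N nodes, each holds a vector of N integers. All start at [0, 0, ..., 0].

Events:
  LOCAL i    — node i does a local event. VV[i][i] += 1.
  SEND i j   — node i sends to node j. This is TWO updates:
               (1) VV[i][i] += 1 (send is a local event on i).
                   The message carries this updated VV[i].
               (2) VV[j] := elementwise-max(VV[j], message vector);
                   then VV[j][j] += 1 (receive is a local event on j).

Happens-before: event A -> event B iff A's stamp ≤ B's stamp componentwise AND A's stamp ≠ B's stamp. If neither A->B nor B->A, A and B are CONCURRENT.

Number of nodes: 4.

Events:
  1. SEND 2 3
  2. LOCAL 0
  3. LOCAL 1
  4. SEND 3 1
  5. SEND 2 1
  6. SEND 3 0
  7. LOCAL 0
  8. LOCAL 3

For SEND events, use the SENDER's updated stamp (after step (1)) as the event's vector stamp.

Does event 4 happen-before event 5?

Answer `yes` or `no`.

Answer: no

Derivation:
Initial: VV[0]=[0, 0, 0, 0]
Initial: VV[1]=[0, 0, 0, 0]
Initial: VV[2]=[0, 0, 0, 0]
Initial: VV[3]=[0, 0, 0, 0]
Event 1: SEND 2->3: VV[2][2]++ -> VV[2]=[0, 0, 1, 0], msg_vec=[0, 0, 1, 0]; VV[3]=max(VV[3],msg_vec) then VV[3][3]++ -> VV[3]=[0, 0, 1, 1]
Event 2: LOCAL 0: VV[0][0]++ -> VV[0]=[1, 0, 0, 0]
Event 3: LOCAL 1: VV[1][1]++ -> VV[1]=[0, 1, 0, 0]
Event 4: SEND 3->1: VV[3][3]++ -> VV[3]=[0, 0, 1, 2], msg_vec=[0, 0, 1, 2]; VV[1]=max(VV[1],msg_vec) then VV[1][1]++ -> VV[1]=[0, 2, 1, 2]
Event 5: SEND 2->1: VV[2][2]++ -> VV[2]=[0, 0, 2, 0], msg_vec=[0, 0, 2, 0]; VV[1]=max(VV[1],msg_vec) then VV[1][1]++ -> VV[1]=[0, 3, 2, 2]
Event 6: SEND 3->0: VV[3][3]++ -> VV[3]=[0, 0, 1, 3], msg_vec=[0, 0, 1, 3]; VV[0]=max(VV[0],msg_vec) then VV[0][0]++ -> VV[0]=[2, 0, 1, 3]
Event 7: LOCAL 0: VV[0][0]++ -> VV[0]=[3, 0, 1, 3]
Event 8: LOCAL 3: VV[3][3]++ -> VV[3]=[0, 0, 1, 4]
Event 4 stamp: [0, 0, 1, 2]
Event 5 stamp: [0, 0, 2, 0]
[0, 0, 1, 2] <= [0, 0, 2, 0]? False. Equal? False. Happens-before: False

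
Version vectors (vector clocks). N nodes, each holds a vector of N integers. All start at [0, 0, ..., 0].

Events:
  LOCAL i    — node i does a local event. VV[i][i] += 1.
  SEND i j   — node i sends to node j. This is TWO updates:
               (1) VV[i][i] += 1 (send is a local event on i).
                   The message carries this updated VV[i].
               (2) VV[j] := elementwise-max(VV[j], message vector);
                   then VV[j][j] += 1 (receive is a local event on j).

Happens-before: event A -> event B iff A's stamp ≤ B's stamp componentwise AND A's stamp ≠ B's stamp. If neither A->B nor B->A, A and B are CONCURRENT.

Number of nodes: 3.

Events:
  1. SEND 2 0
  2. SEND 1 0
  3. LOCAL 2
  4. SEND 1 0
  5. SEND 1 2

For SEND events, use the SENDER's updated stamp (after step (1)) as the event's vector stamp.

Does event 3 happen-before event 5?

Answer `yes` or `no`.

Initial: VV[0]=[0, 0, 0]
Initial: VV[1]=[0, 0, 0]
Initial: VV[2]=[0, 0, 0]
Event 1: SEND 2->0: VV[2][2]++ -> VV[2]=[0, 0, 1], msg_vec=[0, 0, 1]; VV[0]=max(VV[0],msg_vec) then VV[0][0]++ -> VV[0]=[1, 0, 1]
Event 2: SEND 1->0: VV[1][1]++ -> VV[1]=[0, 1, 0], msg_vec=[0, 1, 0]; VV[0]=max(VV[0],msg_vec) then VV[0][0]++ -> VV[0]=[2, 1, 1]
Event 3: LOCAL 2: VV[2][2]++ -> VV[2]=[0, 0, 2]
Event 4: SEND 1->0: VV[1][1]++ -> VV[1]=[0, 2, 0], msg_vec=[0, 2, 0]; VV[0]=max(VV[0],msg_vec) then VV[0][0]++ -> VV[0]=[3, 2, 1]
Event 5: SEND 1->2: VV[1][1]++ -> VV[1]=[0, 3, 0], msg_vec=[0, 3, 0]; VV[2]=max(VV[2],msg_vec) then VV[2][2]++ -> VV[2]=[0, 3, 3]
Event 3 stamp: [0, 0, 2]
Event 5 stamp: [0, 3, 0]
[0, 0, 2] <= [0, 3, 0]? False. Equal? False. Happens-before: False

Answer: no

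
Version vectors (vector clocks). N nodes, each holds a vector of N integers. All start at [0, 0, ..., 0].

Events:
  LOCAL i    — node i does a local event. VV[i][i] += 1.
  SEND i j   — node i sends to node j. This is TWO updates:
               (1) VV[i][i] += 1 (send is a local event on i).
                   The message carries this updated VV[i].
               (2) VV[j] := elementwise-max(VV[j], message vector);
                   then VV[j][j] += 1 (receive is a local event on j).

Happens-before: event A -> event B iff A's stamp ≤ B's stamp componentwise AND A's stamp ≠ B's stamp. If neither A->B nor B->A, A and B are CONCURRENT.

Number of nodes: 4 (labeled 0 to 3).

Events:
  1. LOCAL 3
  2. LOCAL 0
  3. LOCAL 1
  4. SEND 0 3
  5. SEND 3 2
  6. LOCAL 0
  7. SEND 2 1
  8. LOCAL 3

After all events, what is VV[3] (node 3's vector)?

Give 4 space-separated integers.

Answer: 2 0 0 4

Derivation:
Initial: VV[0]=[0, 0, 0, 0]
Initial: VV[1]=[0, 0, 0, 0]
Initial: VV[2]=[0, 0, 0, 0]
Initial: VV[3]=[0, 0, 0, 0]
Event 1: LOCAL 3: VV[3][3]++ -> VV[3]=[0, 0, 0, 1]
Event 2: LOCAL 0: VV[0][0]++ -> VV[0]=[1, 0, 0, 0]
Event 3: LOCAL 1: VV[1][1]++ -> VV[1]=[0, 1, 0, 0]
Event 4: SEND 0->3: VV[0][0]++ -> VV[0]=[2, 0, 0, 0], msg_vec=[2, 0, 0, 0]; VV[3]=max(VV[3],msg_vec) then VV[3][3]++ -> VV[3]=[2, 0, 0, 2]
Event 5: SEND 3->2: VV[3][3]++ -> VV[3]=[2, 0, 0, 3], msg_vec=[2, 0, 0, 3]; VV[2]=max(VV[2],msg_vec) then VV[2][2]++ -> VV[2]=[2, 0, 1, 3]
Event 6: LOCAL 0: VV[0][0]++ -> VV[0]=[3, 0, 0, 0]
Event 7: SEND 2->1: VV[2][2]++ -> VV[2]=[2, 0, 2, 3], msg_vec=[2, 0, 2, 3]; VV[1]=max(VV[1],msg_vec) then VV[1][1]++ -> VV[1]=[2, 2, 2, 3]
Event 8: LOCAL 3: VV[3][3]++ -> VV[3]=[2, 0, 0, 4]
Final vectors: VV[0]=[3, 0, 0, 0]; VV[1]=[2, 2, 2, 3]; VV[2]=[2, 0, 2, 3]; VV[3]=[2, 0, 0, 4]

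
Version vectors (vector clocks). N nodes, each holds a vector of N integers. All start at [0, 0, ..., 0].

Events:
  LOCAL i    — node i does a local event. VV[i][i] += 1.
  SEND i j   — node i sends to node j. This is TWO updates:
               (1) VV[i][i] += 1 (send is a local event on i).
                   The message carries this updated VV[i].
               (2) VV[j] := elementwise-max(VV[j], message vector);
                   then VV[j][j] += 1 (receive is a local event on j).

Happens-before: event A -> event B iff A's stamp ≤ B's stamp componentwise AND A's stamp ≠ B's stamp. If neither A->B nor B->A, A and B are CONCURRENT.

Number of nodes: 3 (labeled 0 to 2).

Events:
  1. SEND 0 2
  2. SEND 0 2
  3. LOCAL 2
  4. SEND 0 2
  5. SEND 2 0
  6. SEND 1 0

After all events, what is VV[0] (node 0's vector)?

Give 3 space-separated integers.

Answer: 5 1 5

Derivation:
Initial: VV[0]=[0, 0, 0]
Initial: VV[1]=[0, 0, 0]
Initial: VV[2]=[0, 0, 0]
Event 1: SEND 0->2: VV[0][0]++ -> VV[0]=[1, 0, 0], msg_vec=[1, 0, 0]; VV[2]=max(VV[2],msg_vec) then VV[2][2]++ -> VV[2]=[1, 0, 1]
Event 2: SEND 0->2: VV[0][0]++ -> VV[0]=[2, 0, 0], msg_vec=[2, 0, 0]; VV[2]=max(VV[2],msg_vec) then VV[2][2]++ -> VV[2]=[2, 0, 2]
Event 3: LOCAL 2: VV[2][2]++ -> VV[2]=[2, 0, 3]
Event 4: SEND 0->2: VV[0][0]++ -> VV[0]=[3, 0, 0], msg_vec=[3, 0, 0]; VV[2]=max(VV[2],msg_vec) then VV[2][2]++ -> VV[2]=[3, 0, 4]
Event 5: SEND 2->0: VV[2][2]++ -> VV[2]=[3, 0, 5], msg_vec=[3, 0, 5]; VV[0]=max(VV[0],msg_vec) then VV[0][0]++ -> VV[0]=[4, 0, 5]
Event 6: SEND 1->0: VV[1][1]++ -> VV[1]=[0, 1, 0], msg_vec=[0, 1, 0]; VV[0]=max(VV[0],msg_vec) then VV[0][0]++ -> VV[0]=[5, 1, 5]
Final vectors: VV[0]=[5, 1, 5]; VV[1]=[0, 1, 0]; VV[2]=[3, 0, 5]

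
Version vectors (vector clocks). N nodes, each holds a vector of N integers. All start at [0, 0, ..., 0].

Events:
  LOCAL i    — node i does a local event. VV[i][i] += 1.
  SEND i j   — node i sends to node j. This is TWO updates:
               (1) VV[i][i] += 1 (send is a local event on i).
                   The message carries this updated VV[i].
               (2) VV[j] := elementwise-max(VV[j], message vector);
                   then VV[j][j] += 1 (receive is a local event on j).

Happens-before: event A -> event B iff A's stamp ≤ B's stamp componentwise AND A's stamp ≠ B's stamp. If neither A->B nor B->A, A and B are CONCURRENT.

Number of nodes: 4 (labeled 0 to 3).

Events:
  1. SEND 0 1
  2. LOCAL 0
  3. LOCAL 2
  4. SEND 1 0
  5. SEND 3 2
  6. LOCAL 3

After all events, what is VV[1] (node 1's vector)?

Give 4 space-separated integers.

Answer: 1 2 0 0

Derivation:
Initial: VV[0]=[0, 0, 0, 0]
Initial: VV[1]=[0, 0, 0, 0]
Initial: VV[2]=[0, 0, 0, 0]
Initial: VV[3]=[0, 0, 0, 0]
Event 1: SEND 0->1: VV[0][0]++ -> VV[0]=[1, 0, 0, 0], msg_vec=[1, 0, 0, 0]; VV[1]=max(VV[1],msg_vec) then VV[1][1]++ -> VV[1]=[1, 1, 0, 0]
Event 2: LOCAL 0: VV[0][0]++ -> VV[0]=[2, 0, 0, 0]
Event 3: LOCAL 2: VV[2][2]++ -> VV[2]=[0, 0, 1, 0]
Event 4: SEND 1->0: VV[1][1]++ -> VV[1]=[1, 2, 0, 0], msg_vec=[1, 2, 0, 0]; VV[0]=max(VV[0],msg_vec) then VV[0][0]++ -> VV[0]=[3, 2, 0, 0]
Event 5: SEND 3->2: VV[3][3]++ -> VV[3]=[0, 0, 0, 1], msg_vec=[0, 0, 0, 1]; VV[2]=max(VV[2],msg_vec) then VV[2][2]++ -> VV[2]=[0, 0, 2, 1]
Event 6: LOCAL 3: VV[3][3]++ -> VV[3]=[0, 0, 0, 2]
Final vectors: VV[0]=[3, 2, 0, 0]; VV[1]=[1, 2, 0, 0]; VV[2]=[0, 0, 2, 1]; VV[3]=[0, 0, 0, 2]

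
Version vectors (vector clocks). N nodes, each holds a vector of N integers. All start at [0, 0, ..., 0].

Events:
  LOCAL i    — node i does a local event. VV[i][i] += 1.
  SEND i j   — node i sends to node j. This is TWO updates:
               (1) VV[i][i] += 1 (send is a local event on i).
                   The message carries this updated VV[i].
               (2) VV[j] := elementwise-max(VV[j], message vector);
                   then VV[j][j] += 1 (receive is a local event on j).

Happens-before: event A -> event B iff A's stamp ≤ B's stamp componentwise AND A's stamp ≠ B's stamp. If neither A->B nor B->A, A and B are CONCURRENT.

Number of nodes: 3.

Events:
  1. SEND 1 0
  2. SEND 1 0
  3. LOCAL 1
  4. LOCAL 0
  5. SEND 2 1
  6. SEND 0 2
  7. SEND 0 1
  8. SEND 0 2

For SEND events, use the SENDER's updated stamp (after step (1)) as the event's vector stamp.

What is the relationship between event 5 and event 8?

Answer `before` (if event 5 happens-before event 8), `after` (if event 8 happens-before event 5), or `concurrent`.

Answer: concurrent

Derivation:
Initial: VV[0]=[0, 0, 0]
Initial: VV[1]=[0, 0, 0]
Initial: VV[2]=[0, 0, 0]
Event 1: SEND 1->0: VV[1][1]++ -> VV[1]=[0, 1, 0], msg_vec=[0, 1, 0]; VV[0]=max(VV[0],msg_vec) then VV[0][0]++ -> VV[0]=[1, 1, 0]
Event 2: SEND 1->0: VV[1][1]++ -> VV[1]=[0, 2, 0], msg_vec=[0, 2, 0]; VV[0]=max(VV[0],msg_vec) then VV[0][0]++ -> VV[0]=[2, 2, 0]
Event 3: LOCAL 1: VV[1][1]++ -> VV[1]=[0, 3, 0]
Event 4: LOCAL 0: VV[0][0]++ -> VV[0]=[3, 2, 0]
Event 5: SEND 2->1: VV[2][2]++ -> VV[2]=[0, 0, 1], msg_vec=[0, 0, 1]; VV[1]=max(VV[1],msg_vec) then VV[1][1]++ -> VV[1]=[0, 4, 1]
Event 6: SEND 0->2: VV[0][0]++ -> VV[0]=[4, 2, 0], msg_vec=[4, 2, 0]; VV[2]=max(VV[2],msg_vec) then VV[2][2]++ -> VV[2]=[4, 2, 2]
Event 7: SEND 0->1: VV[0][0]++ -> VV[0]=[5, 2, 0], msg_vec=[5, 2, 0]; VV[1]=max(VV[1],msg_vec) then VV[1][1]++ -> VV[1]=[5, 5, 1]
Event 8: SEND 0->2: VV[0][0]++ -> VV[0]=[6, 2, 0], msg_vec=[6, 2, 0]; VV[2]=max(VV[2],msg_vec) then VV[2][2]++ -> VV[2]=[6, 2, 3]
Event 5 stamp: [0, 0, 1]
Event 8 stamp: [6, 2, 0]
[0, 0, 1] <= [6, 2, 0]? False
[6, 2, 0] <= [0, 0, 1]? False
Relation: concurrent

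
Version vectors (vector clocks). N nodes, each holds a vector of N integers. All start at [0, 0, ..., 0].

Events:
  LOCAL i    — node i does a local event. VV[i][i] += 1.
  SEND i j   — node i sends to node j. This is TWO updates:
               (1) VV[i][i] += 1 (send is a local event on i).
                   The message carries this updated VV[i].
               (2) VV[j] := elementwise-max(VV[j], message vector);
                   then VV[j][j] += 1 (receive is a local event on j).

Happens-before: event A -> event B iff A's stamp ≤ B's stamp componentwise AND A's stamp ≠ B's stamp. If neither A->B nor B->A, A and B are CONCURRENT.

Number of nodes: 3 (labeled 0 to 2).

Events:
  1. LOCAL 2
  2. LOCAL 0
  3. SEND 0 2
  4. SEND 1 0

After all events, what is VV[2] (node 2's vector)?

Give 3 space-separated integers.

Initial: VV[0]=[0, 0, 0]
Initial: VV[1]=[0, 0, 0]
Initial: VV[2]=[0, 0, 0]
Event 1: LOCAL 2: VV[2][2]++ -> VV[2]=[0, 0, 1]
Event 2: LOCAL 0: VV[0][0]++ -> VV[0]=[1, 0, 0]
Event 3: SEND 0->2: VV[0][0]++ -> VV[0]=[2, 0, 0], msg_vec=[2, 0, 0]; VV[2]=max(VV[2],msg_vec) then VV[2][2]++ -> VV[2]=[2, 0, 2]
Event 4: SEND 1->0: VV[1][1]++ -> VV[1]=[0, 1, 0], msg_vec=[0, 1, 0]; VV[0]=max(VV[0],msg_vec) then VV[0][0]++ -> VV[0]=[3, 1, 0]
Final vectors: VV[0]=[3, 1, 0]; VV[1]=[0, 1, 0]; VV[2]=[2, 0, 2]

Answer: 2 0 2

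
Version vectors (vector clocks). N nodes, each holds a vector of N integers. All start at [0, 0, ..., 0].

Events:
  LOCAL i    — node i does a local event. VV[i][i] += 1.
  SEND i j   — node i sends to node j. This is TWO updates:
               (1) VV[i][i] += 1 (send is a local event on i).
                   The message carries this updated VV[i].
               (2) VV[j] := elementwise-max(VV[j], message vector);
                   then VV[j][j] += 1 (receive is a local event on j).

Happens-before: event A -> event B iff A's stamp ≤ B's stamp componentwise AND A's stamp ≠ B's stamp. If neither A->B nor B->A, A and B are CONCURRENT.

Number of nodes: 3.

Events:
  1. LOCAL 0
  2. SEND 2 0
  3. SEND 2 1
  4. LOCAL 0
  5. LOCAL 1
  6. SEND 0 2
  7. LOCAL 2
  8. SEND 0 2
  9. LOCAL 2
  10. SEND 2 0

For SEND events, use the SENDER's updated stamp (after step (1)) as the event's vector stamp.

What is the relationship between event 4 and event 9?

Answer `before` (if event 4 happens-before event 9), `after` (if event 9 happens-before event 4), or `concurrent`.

Answer: before

Derivation:
Initial: VV[0]=[0, 0, 0]
Initial: VV[1]=[0, 0, 0]
Initial: VV[2]=[0, 0, 0]
Event 1: LOCAL 0: VV[0][0]++ -> VV[0]=[1, 0, 0]
Event 2: SEND 2->0: VV[2][2]++ -> VV[2]=[0, 0, 1], msg_vec=[0, 0, 1]; VV[0]=max(VV[0],msg_vec) then VV[0][0]++ -> VV[0]=[2, 0, 1]
Event 3: SEND 2->1: VV[2][2]++ -> VV[2]=[0, 0, 2], msg_vec=[0, 0, 2]; VV[1]=max(VV[1],msg_vec) then VV[1][1]++ -> VV[1]=[0, 1, 2]
Event 4: LOCAL 0: VV[0][0]++ -> VV[0]=[3, 0, 1]
Event 5: LOCAL 1: VV[1][1]++ -> VV[1]=[0, 2, 2]
Event 6: SEND 0->2: VV[0][0]++ -> VV[0]=[4, 0, 1], msg_vec=[4, 0, 1]; VV[2]=max(VV[2],msg_vec) then VV[2][2]++ -> VV[2]=[4, 0, 3]
Event 7: LOCAL 2: VV[2][2]++ -> VV[2]=[4, 0, 4]
Event 8: SEND 0->2: VV[0][0]++ -> VV[0]=[5, 0, 1], msg_vec=[5, 0, 1]; VV[2]=max(VV[2],msg_vec) then VV[2][2]++ -> VV[2]=[5, 0, 5]
Event 9: LOCAL 2: VV[2][2]++ -> VV[2]=[5, 0, 6]
Event 10: SEND 2->0: VV[2][2]++ -> VV[2]=[5, 0, 7], msg_vec=[5, 0, 7]; VV[0]=max(VV[0],msg_vec) then VV[0][0]++ -> VV[0]=[6, 0, 7]
Event 4 stamp: [3, 0, 1]
Event 9 stamp: [5, 0, 6]
[3, 0, 1] <= [5, 0, 6]? True
[5, 0, 6] <= [3, 0, 1]? False
Relation: before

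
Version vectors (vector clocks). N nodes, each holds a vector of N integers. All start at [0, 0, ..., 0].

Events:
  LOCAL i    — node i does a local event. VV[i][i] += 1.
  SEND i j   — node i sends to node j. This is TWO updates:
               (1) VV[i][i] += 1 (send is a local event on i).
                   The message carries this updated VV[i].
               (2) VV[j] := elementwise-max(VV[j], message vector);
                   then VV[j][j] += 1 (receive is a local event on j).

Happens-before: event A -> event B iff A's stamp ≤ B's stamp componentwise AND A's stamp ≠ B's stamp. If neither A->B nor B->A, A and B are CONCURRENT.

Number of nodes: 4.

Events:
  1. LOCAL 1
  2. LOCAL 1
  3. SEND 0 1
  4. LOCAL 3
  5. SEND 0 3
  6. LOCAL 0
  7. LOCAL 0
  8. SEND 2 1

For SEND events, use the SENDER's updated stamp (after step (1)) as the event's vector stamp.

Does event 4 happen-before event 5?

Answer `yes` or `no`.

Initial: VV[0]=[0, 0, 0, 0]
Initial: VV[1]=[0, 0, 0, 0]
Initial: VV[2]=[0, 0, 0, 0]
Initial: VV[3]=[0, 0, 0, 0]
Event 1: LOCAL 1: VV[1][1]++ -> VV[1]=[0, 1, 0, 0]
Event 2: LOCAL 1: VV[1][1]++ -> VV[1]=[0, 2, 0, 0]
Event 3: SEND 0->1: VV[0][0]++ -> VV[0]=[1, 0, 0, 0], msg_vec=[1, 0, 0, 0]; VV[1]=max(VV[1],msg_vec) then VV[1][1]++ -> VV[1]=[1, 3, 0, 0]
Event 4: LOCAL 3: VV[3][3]++ -> VV[3]=[0, 0, 0, 1]
Event 5: SEND 0->3: VV[0][0]++ -> VV[0]=[2, 0, 0, 0], msg_vec=[2, 0, 0, 0]; VV[3]=max(VV[3],msg_vec) then VV[3][3]++ -> VV[3]=[2, 0, 0, 2]
Event 6: LOCAL 0: VV[0][0]++ -> VV[0]=[3, 0, 0, 0]
Event 7: LOCAL 0: VV[0][0]++ -> VV[0]=[4, 0, 0, 0]
Event 8: SEND 2->1: VV[2][2]++ -> VV[2]=[0, 0, 1, 0], msg_vec=[0, 0, 1, 0]; VV[1]=max(VV[1],msg_vec) then VV[1][1]++ -> VV[1]=[1, 4, 1, 0]
Event 4 stamp: [0, 0, 0, 1]
Event 5 stamp: [2, 0, 0, 0]
[0, 0, 0, 1] <= [2, 0, 0, 0]? False. Equal? False. Happens-before: False

Answer: no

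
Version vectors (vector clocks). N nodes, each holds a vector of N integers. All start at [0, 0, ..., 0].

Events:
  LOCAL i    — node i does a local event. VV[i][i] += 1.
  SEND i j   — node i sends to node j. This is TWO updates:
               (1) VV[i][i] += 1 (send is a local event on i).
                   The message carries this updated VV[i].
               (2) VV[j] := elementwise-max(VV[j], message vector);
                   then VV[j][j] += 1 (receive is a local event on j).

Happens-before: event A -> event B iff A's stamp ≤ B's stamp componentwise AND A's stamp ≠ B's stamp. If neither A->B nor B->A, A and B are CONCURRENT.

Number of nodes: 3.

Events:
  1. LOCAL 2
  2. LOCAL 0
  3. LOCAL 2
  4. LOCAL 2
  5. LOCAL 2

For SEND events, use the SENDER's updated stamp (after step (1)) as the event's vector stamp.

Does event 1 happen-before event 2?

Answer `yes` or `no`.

Answer: no

Derivation:
Initial: VV[0]=[0, 0, 0]
Initial: VV[1]=[0, 0, 0]
Initial: VV[2]=[0, 0, 0]
Event 1: LOCAL 2: VV[2][2]++ -> VV[2]=[0, 0, 1]
Event 2: LOCAL 0: VV[0][0]++ -> VV[0]=[1, 0, 0]
Event 3: LOCAL 2: VV[2][2]++ -> VV[2]=[0, 0, 2]
Event 4: LOCAL 2: VV[2][2]++ -> VV[2]=[0, 0, 3]
Event 5: LOCAL 2: VV[2][2]++ -> VV[2]=[0, 0, 4]
Event 1 stamp: [0, 0, 1]
Event 2 stamp: [1, 0, 0]
[0, 0, 1] <= [1, 0, 0]? False. Equal? False. Happens-before: False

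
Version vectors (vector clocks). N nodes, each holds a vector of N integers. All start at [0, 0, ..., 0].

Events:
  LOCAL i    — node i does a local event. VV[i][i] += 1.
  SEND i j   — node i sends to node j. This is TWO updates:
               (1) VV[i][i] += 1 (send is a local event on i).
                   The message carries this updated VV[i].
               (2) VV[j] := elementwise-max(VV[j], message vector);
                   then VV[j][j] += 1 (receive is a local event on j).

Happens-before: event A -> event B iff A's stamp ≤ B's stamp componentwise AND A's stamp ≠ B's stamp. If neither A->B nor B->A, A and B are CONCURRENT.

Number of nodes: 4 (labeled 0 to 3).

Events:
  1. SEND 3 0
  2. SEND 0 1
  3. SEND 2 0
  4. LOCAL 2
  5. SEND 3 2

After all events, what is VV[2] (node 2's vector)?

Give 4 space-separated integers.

Initial: VV[0]=[0, 0, 0, 0]
Initial: VV[1]=[0, 0, 0, 0]
Initial: VV[2]=[0, 0, 0, 0]
Initial: VV[3]=[0, 0, 0, 0]
Event 1: SEND 3->0: VV[3][3]++ -> VV[3]=[0, 0, 0, 1], msg_vec=[0, 0, 0, 1]; VV[0]=max(VV[0],msg_vec) then VV[0][0]++ -> VV[0]=[1, 0, 0, 1]
Event 2: SEND 0->1: VV[0][0]++ -> VV[0]=[2, 0, 0, 1], msg_vec=[2, 0, 0, 1]; VV[1]=max(VV[1],msg_vec) then VV[1][1]++ -> VV[1]=[2, 1, 0, 1]
Event 3: SEND 2->0: VV[2][2]++ -> VV[2]=[0, 0, 1, 0], msg_vec=[0, 0, 1, 0]; VV[0]=max(VV[0],msg_vec) then VV[0][0]++ -> VV[0]=[3, 0, 1, 1]
Event 4: LOCAL 2: VV[2][2]++ -> VV[2]=[0, 0, 2, 0]
Event 5: SEND 3->2: VV[3][3]++ -> VV[3]=[0, 0, 0, 2], msg_vec=[0, 0, 0, 2]; VV[2]=max(VV[2],msg_vec) then VV[2][2]++ -> VV[2]=[0, 0, 3, 2]
Final vectors: VV[0]=[3, 0, 1, 1]; VV[1]=[2, 1, 0, 1]; VV[2]=[0, 0, 3, 2]; VV[3]=[0, 0, 0, 2]

Answer: 0 0 3 2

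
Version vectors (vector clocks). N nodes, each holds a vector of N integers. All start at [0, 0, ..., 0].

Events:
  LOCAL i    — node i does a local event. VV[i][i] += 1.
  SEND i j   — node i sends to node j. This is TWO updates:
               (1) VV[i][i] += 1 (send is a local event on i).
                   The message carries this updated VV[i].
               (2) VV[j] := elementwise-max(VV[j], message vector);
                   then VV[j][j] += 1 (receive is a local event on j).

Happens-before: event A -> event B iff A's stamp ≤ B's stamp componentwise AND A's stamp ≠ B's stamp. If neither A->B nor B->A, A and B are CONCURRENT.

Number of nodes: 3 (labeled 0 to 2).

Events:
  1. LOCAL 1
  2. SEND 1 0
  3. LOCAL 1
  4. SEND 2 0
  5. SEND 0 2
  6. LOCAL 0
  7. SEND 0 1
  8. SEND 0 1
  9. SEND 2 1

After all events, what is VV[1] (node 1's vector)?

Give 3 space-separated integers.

Initial: VV[0]=[0, 0, 0]
Initial: VV[1]=[0, 0, 0]
Initial: VV[2]=[0, 0, 0]
Event 1: LOCAL 1: VV[1][1]++ -> VV[1]=[0, 1, 0]
Event 2: SEND 1->0: VV[1][1]++ -> VV[1]=[0, 2, 0], msg_vec=[0, 2, 0]; VV[0]=max(VV[0],msg_vec) then VV[0][0]++ -> VV[0]=[1, 2, 0]
Event 3: LOCAL 1: VV[1][1]++ -> VV[1]=[0, 3, 0]
Event 4: SEND 2->0: VV[2][2]++ -> VV[2]=[0, 0, 1], msg_vec=[0, 0, 1]; VV[0]=max(VV[0],msg_vec) then VV[0][0]++ -> VV[0]=[2, 2, 1]
Event 5: SEND 0->2: VV[0][0]++ -> VV[0]=[3, 2, 1], msg_vec=[3, 2, 1]; VV[2]=max(VV[2],msg_vec) then VV[2][2]++ -> VV[2]=[3, 2, 2]
Event 6: LOCAL 0: VV[0][0]++ -> VV[0]=[4, 2, 1]
Event 7: SEND 0->1: VV[0][0]++ -> VV[0]=[5, 2, 1], msg_vec=[5, 2, 1]; VV[1]=max(VV[1],msg_vec) then VV[1][1]++ -> VV[1]=[5, 4, 1]
Event 8: SEND 0->1: VV[0][0]++ -> VV[0]=[6, 2, 1], msg_vec=[6, 2, 1]; VV[1]=max(VV[1],msg_vec) then VV[1][1]++ -> VV[1]=[6, 5, 1]
Event 9: SEND 2->1: VV[2][2]++ -> VV[2]=[3, 2, 3], msg_vec=[3, 2, 3]; VV[1]=max(VV[1],msg_vec) then VV[1][1]++ -> VV[1]=[6, 6, 3]
Final vectors: VV[0]=[6, 2, 1]; VV[1]=[6, 6, 3]; VV[2]=[3, 2, 3]

Answer: 6 6 3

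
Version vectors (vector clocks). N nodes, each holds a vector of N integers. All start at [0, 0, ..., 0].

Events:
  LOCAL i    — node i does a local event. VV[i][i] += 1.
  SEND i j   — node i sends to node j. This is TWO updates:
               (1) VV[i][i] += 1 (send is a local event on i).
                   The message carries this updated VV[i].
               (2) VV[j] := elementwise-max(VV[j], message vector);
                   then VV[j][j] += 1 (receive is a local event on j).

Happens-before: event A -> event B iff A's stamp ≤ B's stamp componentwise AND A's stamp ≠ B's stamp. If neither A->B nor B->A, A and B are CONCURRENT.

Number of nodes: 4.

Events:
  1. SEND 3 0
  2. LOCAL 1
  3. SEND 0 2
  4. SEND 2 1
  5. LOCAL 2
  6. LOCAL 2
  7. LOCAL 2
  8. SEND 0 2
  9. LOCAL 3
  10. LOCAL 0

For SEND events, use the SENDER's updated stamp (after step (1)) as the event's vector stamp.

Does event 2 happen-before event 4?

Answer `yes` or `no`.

Answer: no

Derivation:
Initial: VV[0]=[0, 0, 0, 0]
Initial: VV[1]=[0, 0, 0, 0]
Initial: VV[2]=[0, 0, 0, 0]
Initial: VV[3]=[0, 0, 0, 0]
Event 1: SEND 3->0: VV[3][3]++ -> VV[3]=[0, 0, 0, 1], msg_vec=[0, 0, 0, 1]; VV[0]=max(VV[0],msg_vec) then VV[0][0]++ -> VV[0]=[1, 0, 0, 1]
Event 2: LOCAL 1: VV[1][1]++ -> VV[1]=[0, 1, 0, 0]
Event 3: SEND 0->2: VV[0][0]++ -> VV[0]=[2, 0, 0, 1], msg_vec=[2, 0, 0, 1]; VV[2]=max(VV[2],msg_vec) then VV[2][2]++ -> VV[2]=[2, 0, 1, 1]
Event 4: SEND 2->1: VV[2][2]++ -> VV[2]=[2, 0, 2, 1], msg_vec=[2, 0, 2, 1]; VV[1]=max(VV[1],msg_vec) then VV[1][1]++ -> VV[1]=[2, 2, 2, 1]
Event 5: LOCAL 2: VV[2][2]++ -> VV[2]=[2, 0, 3, 1]
Event 6: LOCAL 2: VV[2][2]++ -> VV[2]=[2, 0, 4, 1]
Event 7: LOCAL 2: VV[2][2]++ -> VV[2]=[2, 0, 5, 1]
Event 8: SEND 0->2: VV[0][0]++ -> VV[0]=[3, 0, 0, 1], msg_vec=[3, 0, 0, 1]; VV[2]=max(VV[2],msg_vec) then VV[2][2]++ -> VV[2]=[3, 0, 6, 1]
Event 9: LOCAL 3: VV[3][3]++ -> VV[3]=[0, 0, 0, 2]
Event 10: LOCAL 0: VV[0][0]++ -> VV[0]=[4, 0, 0, 1]
Event 2 stamp: [0, 1, 0, 0]
Event 4 stamp: [2, 0, 2, 1]
[0, 1, 0, 0] <= [2, 0, 2, 1]? False. Equal? False. Happens-before: False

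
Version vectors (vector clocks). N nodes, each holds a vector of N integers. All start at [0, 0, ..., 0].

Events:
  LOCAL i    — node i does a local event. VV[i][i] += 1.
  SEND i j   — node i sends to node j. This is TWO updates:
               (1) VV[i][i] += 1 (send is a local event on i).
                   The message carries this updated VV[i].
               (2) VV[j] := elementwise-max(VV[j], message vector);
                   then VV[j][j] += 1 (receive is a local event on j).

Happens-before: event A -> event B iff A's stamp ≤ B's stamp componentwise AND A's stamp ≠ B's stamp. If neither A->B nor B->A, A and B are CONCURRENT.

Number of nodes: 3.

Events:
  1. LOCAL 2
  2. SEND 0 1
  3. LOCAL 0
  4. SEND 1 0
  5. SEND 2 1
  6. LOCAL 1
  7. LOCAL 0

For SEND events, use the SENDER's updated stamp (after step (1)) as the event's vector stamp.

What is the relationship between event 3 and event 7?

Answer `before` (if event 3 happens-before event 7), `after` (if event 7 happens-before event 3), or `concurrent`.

Answer: before

Derivation:
Initial: VV[0]=[0, 0, 0]
Initial: VV[1]=[0, 0, 0]
Initial: VV[2]=[0, 0, 0]
Event 1: LOCAL 2: VV[2][2]++ -> VV[2]=[0, 0, 1]
Event 2: SEND 0->1: VV[0][0]++ -> VV[0]=[1, 0, 0], msg_vec=[1, 0, 0]; VV[1]=max(VV[1],msg_vec) then VV[1][1]++ -> VV[1]=[1, 1, 0]
Event 3: LOCAL 0: VV[0][0]++ -> VV[0]=[2, 0, 0]
Event 4: SEND 1->0: VV[1][1]++ -> VV[1]=[1, 2, 0], msg_vec=[1, 2, 0]; VV[0]=max(VV[0],msg_vec) then VV[0][0]++ -> VV[0]=[3, 2, 0]
Event 5: SEND 2->1: VV[2][2]++ -> VV[2]=[0, 0, 2], msg_vec=[0, 0, 2]; VV[1]=max(VV[1],msg_vec) then VV[1][1]++ -> VV[1]=[1, 3, 2]
Event 6: LOCAL 1: VV[1][1]++ -> VV[1]=[1, 4, 2]
Event 7: LOCAL 0: VV[0][0]++ -> VV[0]=[4, 2, 0]
Event 3 stamp: [2, 0, 0]
Event 7 stamp: [4, 2, 0]
[2, 0, 0] <= [4, 2, 0]? True
[4, 2, 0] <= [2, 0, 0]? False
Relation: before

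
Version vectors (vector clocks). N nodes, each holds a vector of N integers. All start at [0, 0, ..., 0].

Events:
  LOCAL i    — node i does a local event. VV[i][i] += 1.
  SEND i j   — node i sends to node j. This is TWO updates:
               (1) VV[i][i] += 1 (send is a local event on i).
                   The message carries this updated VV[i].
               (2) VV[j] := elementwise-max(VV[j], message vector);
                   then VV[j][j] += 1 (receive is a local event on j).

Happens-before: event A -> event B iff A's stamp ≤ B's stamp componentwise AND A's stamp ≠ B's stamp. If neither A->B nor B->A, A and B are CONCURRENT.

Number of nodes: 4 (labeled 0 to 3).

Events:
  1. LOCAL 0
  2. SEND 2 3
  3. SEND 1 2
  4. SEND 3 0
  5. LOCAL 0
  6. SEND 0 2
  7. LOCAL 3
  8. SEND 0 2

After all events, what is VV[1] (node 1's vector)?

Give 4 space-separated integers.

Initial: VV[0]=[0, 0, 0, 0]
Initial: VV[1]=[0, 0, 0, 0]
Initial: VV[2]=[0, 0, 0, 0]
Initial: VV[3]=[0, 0, 0, 0]
Event 1: LOCAL 0: VV[0][0]++ -> VV[0]=[1, 0, 0, 0]
Event 2: SEND 2->3: VV[2][2]++ -> VV[2]=[0, 0, 1, 0], msg_vec=[0, 0, 1, 0]; VV[3]=max(VV[3],msg_vec) then VV[3][3]++ -> VV[3]=[0, 0, 1, 1]
Event 3: SEND 1->2: VV[1][1]++ -> VV[1]=[0, 1, 0, 0], msg_vec=[0, 1, 0, 0]; VV[2]=max(VV[2],msg_vec) then VV[2][2]++ -> VV[2]=[0, 1, 2, 0]
Event 4: SEND 3->0: VV[3][3]++ -> VV[3]=[0, 0, 1, 2], msg_vec=[0, 0, 1, 2]; VV[0]=max(VV[0],msg_vec) then VV[0][0]++ -> VV[0]=[2, 0, 1, 2]
Event 5: LOCAL 0: VV[0][0]++ -> VV[0]=[3, 0, 1, 2]
Event 6: SEND 0->2: VV[0][0]++ -> VV[0]=[4, 0, 1, 2], msg_vec=[4, 0, 1, 2]; VV[2]=max(VV[2],msg_vec) then VV[2][2]++ -> VV[2]=[4, 1, 3, 2]
Event 7: LOCAL 3: VV[3][3]++ -> VV[3]=[0, 0, 1, 3]
Event 8: SEND 0->2: VV[0][0]++ -> VV[0]=[5, 0, 1, 2], msg_vec=[5, 0, 1, 2]; VV[2]=max(VV[2],msg_vec) then VV[2][2]++ -> VV[2]=[5, 1, 4, 2]
Final vectors: VV[0]=[5, 0, 1, 2]; VV[1]=[0, 1, 0, 0]; VV[2]=[5, 1, 4, 2]; VV[3]=[0, 0, 1, 3]

Answer: 0 1 0 0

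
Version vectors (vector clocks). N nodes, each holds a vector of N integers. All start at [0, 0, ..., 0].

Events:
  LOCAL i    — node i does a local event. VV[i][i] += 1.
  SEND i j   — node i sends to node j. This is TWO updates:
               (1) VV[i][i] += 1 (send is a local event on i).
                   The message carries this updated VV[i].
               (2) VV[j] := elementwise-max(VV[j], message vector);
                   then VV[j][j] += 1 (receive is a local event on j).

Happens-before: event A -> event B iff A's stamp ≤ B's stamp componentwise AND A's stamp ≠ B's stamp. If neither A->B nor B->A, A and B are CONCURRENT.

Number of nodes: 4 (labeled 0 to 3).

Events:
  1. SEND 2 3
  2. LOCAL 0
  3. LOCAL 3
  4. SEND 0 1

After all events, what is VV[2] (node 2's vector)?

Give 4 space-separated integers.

Initial: VV[0]=[0, 0, 0, 0]
Initial: VV[1]=[0, 0, 0, 0]
Initial: VV[2]=[0, 0, 0, 0]
Initial: VV[3]=[0, 0, 0, 0]
Event 1: SEND 2->3: VV[2][2]++ -> VV[2]=[0, 0, 1, 0], msg_vec=[0, 0, 1, 0]; VV[3]=max(VV[3],msg_vec) then VV[3][3]++ -> VV[3]=[0, 0, 1, 1]
Event 2: LOCAL 0: VV[0][0]++ -> VV[0]=[1, 0, 0, 0]
Event 3: LOCAL 3: VV[3][3]++ -> VV[3]=[0, 0, 1, 2]
Event 4: SEND 0->1: VV[0][0]++ -> VV[0]=[2, 0, 0, 0], msg_vec=[2, 0, 0, 0]; VV[1]=max(VV[1],msg_vec) then VV[1][1]++ -> VV[1]=[2, 1, 0, 0]
Final vectors: VV[0]=[2, 0, 0, 0]; VV[1]=[2, 1, 0, 0]; VV[2]=[0, 0, 1, 0]; VV[3]=[0, 0, 1, 2]

Answer: 0 0 1 0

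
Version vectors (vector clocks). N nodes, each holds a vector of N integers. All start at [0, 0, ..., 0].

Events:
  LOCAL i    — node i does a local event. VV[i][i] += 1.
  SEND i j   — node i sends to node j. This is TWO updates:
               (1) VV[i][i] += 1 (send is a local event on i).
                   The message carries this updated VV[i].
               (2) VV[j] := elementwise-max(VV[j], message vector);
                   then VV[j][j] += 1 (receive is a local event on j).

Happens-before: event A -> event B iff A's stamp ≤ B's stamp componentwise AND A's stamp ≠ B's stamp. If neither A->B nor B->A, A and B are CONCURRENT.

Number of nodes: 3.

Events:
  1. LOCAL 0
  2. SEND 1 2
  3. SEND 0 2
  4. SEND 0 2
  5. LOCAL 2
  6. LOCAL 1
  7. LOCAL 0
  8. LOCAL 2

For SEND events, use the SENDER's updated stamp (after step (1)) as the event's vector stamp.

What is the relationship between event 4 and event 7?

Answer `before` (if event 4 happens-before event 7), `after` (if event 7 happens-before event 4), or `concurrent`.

Initial: VV[0]=[0, 0, 0]
Initial: VV[1]=[0, 0, 0]
Initial: VV[2]=[0, 0, 0]
Event 1: LOCAL 0: VV[0][0]++ -> VV[0]=[1, 0, 0]
Event 2: SEND 1->2: VV[1][1]++ -> VV[1]=[0, 1, 0], msg_vec=[0, 1, 0]; VV[2]=max(VV[2],msg_vec) then VV[2][2]++ -> VV[2]=[0, 1, 1]
Event 3: SEND 0->2: VV[0][0]++ -> VV[0]=[2, 0, 0], msg_vec=[2, 0, 0]; VV[2]=max(VV[2],msg_vec) then VV[2][2]++ -> VV[2]=[2, 1, 2]
Event 4: SEND 0->2: VV[0][0]++ -> VV[0]=[3, 0, 0], msg_vec=[3, 0, 0]; VV[2]=max(VV[2],msg_vec) then VV[2][2]++ -> VV[2]=[3, 1, 3]
Event 5: LOCAL 2: VV[2][2]++ -> VV[2]=[3, 1, 4]
Event 6: LOCAL 1: VV[1][1]++ -> VV[1]=[0, 2, 0]
Event 7: LOCAL 0: VV[0][0]++ -> VV[0]=[4, 0, 0]
Event 8: LOCAL 2: VV[2][2]++ -> VV[2]=[3, 1, 5]
Event 4 stamp: [3, 0, 0]
Event 7 stamp: [4, 0, 0]
[3, 0, 0] <= [4, 0, 0]? True
[4, 0, 0] <= [3, 0, 0]? False
Relation: before

Answer: before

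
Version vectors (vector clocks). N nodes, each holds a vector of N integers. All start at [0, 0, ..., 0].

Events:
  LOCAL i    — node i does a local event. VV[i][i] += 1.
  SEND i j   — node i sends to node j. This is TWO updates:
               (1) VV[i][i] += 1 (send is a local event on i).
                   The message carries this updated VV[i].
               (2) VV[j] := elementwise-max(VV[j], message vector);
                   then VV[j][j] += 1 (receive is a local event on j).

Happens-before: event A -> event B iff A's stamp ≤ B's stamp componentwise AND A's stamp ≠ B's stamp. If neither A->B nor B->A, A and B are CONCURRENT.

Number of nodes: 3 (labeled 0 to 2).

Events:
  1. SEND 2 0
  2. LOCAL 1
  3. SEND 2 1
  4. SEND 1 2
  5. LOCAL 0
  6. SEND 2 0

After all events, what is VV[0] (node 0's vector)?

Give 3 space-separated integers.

Initial: VV[0]=[0, 0, 0]
Initial: VV[1]=[0, 0, 0]
Initial: VV[2]=[0, 0, 0]
Event 1: SEND 2->0: VV[2][2]++ -> VV[2]=[0, 0, 1], msg_vec=[0, 0, 1]; VV[0]=max(VV[0],msg_vec) then VV[0][0]++ -> VV[0]=[1, 0, 1]
Event 2: LOCAL 1: VV[1][1]++ -> VV[1]=[0, 1, 0]
Event 3: SEND 2->1: VV[2][2]++ -> VV[2]=[0, 0, 2], msg_vec=[0, 0, 2]; VV[1]=max(VV[1],msg_vec) then VV[1][1]++ -> VV[1]=[0, 2, 2]
Event 4: SEND 1->2: VV[1][1]++ -> VV[1]=[0, 3, 2], msg_vec=[0, 3, 2]; VV[2]=max(VV[2],msg_vec) then VV[2][2]++ -> VV[2]=[0, 3, 3]
Event 5: LOCAL 0: VV[0][0]++ -> VV[0]=[2, 0, 1]
Event 6: SEND 2->0: VV[2][2]++ -> VV[2]=[0, 3, 4], msg_vec=[0, 3, 4]; VV[0]=max(VV[0],msg_vec) then VV[0][0]++ -> VV[0]=[3, 3, 4]
Final vectors: VV[0]=[3, 3, 4]; VV[1]=[0, 3, 2]; VV[2]=[0, 3, 4]

Answer: 3 3 4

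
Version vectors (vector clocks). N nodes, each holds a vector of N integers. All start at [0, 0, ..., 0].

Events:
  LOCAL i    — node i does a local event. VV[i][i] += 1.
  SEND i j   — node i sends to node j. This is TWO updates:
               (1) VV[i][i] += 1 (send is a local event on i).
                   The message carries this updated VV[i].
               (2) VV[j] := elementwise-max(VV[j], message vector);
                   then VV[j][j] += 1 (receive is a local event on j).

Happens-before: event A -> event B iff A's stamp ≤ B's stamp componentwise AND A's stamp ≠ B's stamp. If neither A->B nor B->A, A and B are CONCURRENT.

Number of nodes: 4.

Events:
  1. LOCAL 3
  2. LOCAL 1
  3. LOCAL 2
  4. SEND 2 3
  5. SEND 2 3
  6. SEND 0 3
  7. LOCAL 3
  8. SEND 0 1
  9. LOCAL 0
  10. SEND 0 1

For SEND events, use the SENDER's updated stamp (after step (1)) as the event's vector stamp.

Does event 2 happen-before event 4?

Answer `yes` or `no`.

Answer: no

Derivation:
Initial: VV[0]=[0, 0, 0, 0]
Initial: VV[1]=[0, 0, 0, 0]
Initial: VV[2]=[0, 0, 0, 0]
Initial: VV[3]=[0, 0, 0, 0]
Event 1: LOCAL 3: VV[3][3]++ -> VV[3]=[0, 0, 0, 1]
Event 2: LOCAL 1: VV[1][1]++ -> VV[1]=[0, 1, 0, 0]
Event 3: LOCAL 2: VV[2][2]++ -> VV[2]=[0, 0, 1, 0]
Event 4: SEND 2->3: VV[2][2]++ -> VV[2]=[0, 0, 2, 0], msg_vec=[0, 0, 2, 0]; VV[3]=max(VV[3],msg_vec) then VV[3][3]++ -> VV[3]=[0, 0, 2, 2]
Event 5: SEND 2->3: VV[2][2]++ -> VV[2]=[0, 0, 3, 0], msg_vec=[0, 0, 3, 0]; VV[3]=max(VV[3],msg_vec) then VV[3][3]++ -> VV[3]=[0, 0, 3, 3]
Event 6: SEND 0->3: VV[0][0]++ -> VV[0]=[1, 0, 0, 0], msg_vec=[1, 0, 0, 0]; VV[3]=max(VV[3],msg_vec) then VV[3][3]++ -> VV[3]=[1, 0, 3, 4]
Event 7: LOCAL 3: VV[3][3]++ -> VV[3]=[1, 0, 3, 5]
Event 8: SEND 0->1: VV[0][0]++ -> VV[0]=[2, 0, 0, 0], msg_vec=[2, 0, 0, 0]; VV[1]=max(VV[1],msg_vec) then VV[1][1]++ -> VV[1]=[2, 2, 0, 0]
Event 9: LOCAL 0: VV[0][0]++ -> VV[0]=[3, 0, 0, 0]
Event 10: SEND 0->1: VV[0][0]++ -> VV[0]=[4, 0, 0, 0], msg_vec=[4, 0, 0, 0]; VV[1]=max(VV[1],msg_vec) then VV[1][1]++ -> VV[1]=[4, 3, 0, 0]
Event 2 stamp: [0, 1, 0, 0]
Event 4 stamp: [0, 0, 2, 0]
[0, 1, 0, 0] <= [0, 0, 2, 0]? False. Equal? False. Happens-before: False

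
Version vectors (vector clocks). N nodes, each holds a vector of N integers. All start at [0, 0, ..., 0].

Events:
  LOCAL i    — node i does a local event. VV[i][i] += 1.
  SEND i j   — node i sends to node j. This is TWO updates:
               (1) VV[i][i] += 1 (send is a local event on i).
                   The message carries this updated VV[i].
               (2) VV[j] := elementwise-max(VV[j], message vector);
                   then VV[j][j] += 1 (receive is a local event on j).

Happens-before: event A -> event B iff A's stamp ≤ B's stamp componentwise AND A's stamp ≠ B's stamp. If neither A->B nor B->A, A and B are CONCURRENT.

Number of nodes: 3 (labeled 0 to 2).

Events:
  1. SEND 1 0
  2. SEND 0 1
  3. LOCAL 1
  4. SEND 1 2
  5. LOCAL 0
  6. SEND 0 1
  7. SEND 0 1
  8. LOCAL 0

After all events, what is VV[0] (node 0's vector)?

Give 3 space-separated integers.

Initial: VV[0]=[0, 0, 0]
Initial: VV[1]=[0, 0, 0]
Initial: VV[2]=[0, 0, 0]
Event 1: SEND 1->0: VV[1][1]++ -> VV[1]=[0, 1, 0], msg_vec=[0, 1, 0]; VV[0]=max(VV[0],msg_vec) then VV[0][0]++ -> VV[0]=[1, 1, 0]
Event 2: SEND 0->1: VV[0][0]++ -> VV[0]=[2, 1, 0], msg_vec=[2, 1, 0]; VV[1]=max(VV[1],msg_vec) then VV[1][1]++ -> VV[1]=[2, 2, 0]
Event 3: LOCAL 1: VV[1][1]++ -> VV[1]=[2, 3, 0]
Event 4: SEND 1->2: VV[1][1]++ -> VV[1]=[2, 4, 0], msg_vec=[2, 4, 0]; VV[2]=max(VV[2],msg_vec) then VV[2][2]++ -> VV[2]=[2, 4, 1]
Event 5: LOCAL 0: VV[0][0]++ -> VV[0]=[3, 1, 0]
Event 6: SEND 0->1: VV[0][0]++ -> VV[0]=[4, 1, 0], msg_vec=[4, 1, 0]; VV[1]=max(VV[1],msg_vec) then VV[1][1]++ -> VV[1]=[4, 5, 0]
Event 7: SEND 0->1: VV[0][0]++ -> VV[0]=[5, 1, 0], msg_vec=[5, 1, 0]; VV[1]=max(VV[1],msg_vec) then VV[1][1]++ -> VV[1]=[5, 6, 0]
Event 8: LOCAL 0: VV[0][0]++ -> VV[0]=[6, 1, 0]
Final vectors: VV[0]=[6, 1, 0]; VV[1]=[5, 6, 0]; VV[2]=[2, 4, 1]

Answer: 6 1 0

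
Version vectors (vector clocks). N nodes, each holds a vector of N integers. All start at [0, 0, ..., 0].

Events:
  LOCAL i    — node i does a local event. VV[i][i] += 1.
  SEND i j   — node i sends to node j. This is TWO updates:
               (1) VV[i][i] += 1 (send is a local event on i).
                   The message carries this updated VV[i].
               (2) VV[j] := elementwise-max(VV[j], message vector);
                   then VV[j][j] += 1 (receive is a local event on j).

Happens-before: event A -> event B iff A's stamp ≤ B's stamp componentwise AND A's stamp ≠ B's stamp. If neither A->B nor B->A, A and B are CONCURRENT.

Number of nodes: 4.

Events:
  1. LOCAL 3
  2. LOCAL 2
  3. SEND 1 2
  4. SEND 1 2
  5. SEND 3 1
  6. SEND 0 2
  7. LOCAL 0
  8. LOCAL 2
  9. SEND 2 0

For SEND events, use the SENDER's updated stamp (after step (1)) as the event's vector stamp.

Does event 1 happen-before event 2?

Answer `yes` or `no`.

Answer: no

Derivation:
Initial: VV[0]=[0, 0, 0, 0]
Initial: VV[1]=[0, 0, 0, 0]
Initial: VV[2]=[0, 0, 0, 0]
Initial: VV[3]=[0, 0, 0, 0]
Event 1: LOCAL 3: VV[3][3]++ -> VV[3]=[0, 0, 0, 1]
Event 2: LOCAL 2: VV[2][2]++ -> VV[2]=[0, 0, 1, 0]
Event 3: SEND 1->2: VV[1][1]++ -> VV[1]=[0, 1, 0, 0], msg_vec=[0, 1, 0, 0]; VV[2]=max(VV[2],msg_vec) then VV[2][2]++ -> VV[2]=[0, 1, 2, 0]
Event 4: SEND 1->2: VV[1][1]++ -> VV[1]=[0, 2, 0, 0], msg_vec=[0, 2, 0, 0]; VV[2]=max(VV[2],msg_vec) then VV[2][2]++ -> VV[2]=[0, 2, 3, 0]
Event 5: SEND 3->1: VV[3][3]++ -> VV[3]=[0, 0, 0, 2], msg_vec=[0, 0, 0, 2]; VV[1]=max(VV[1],msg_vec) then VV[1][1]++ -> VV[1]=[0, 3, 0, 2]
Event 6: SEND 0->2: VV[0][0]++ -> VV[0]=[1, 0, 0, 0], msg_vec=[1, 0, 0, 0]; VV[2]=max(VV[2],msg_vec) then VV[2][2]++ -> VV[2]=[1, 2, 4, 0]
Event 7: LOCAL 0: VV[0][0]++ -> VV[0]=[2, 0, 0, 0]
Event 8: LOCAL 2: VV[2][2]++ -> VV[2]=[1, 2, 5, 0]
Event 9: SEND 2->0: VV[2][2]++ -> VV[2]=[1, 2, 6, 0], msg_vec=[1, 2, 6, 0]; VV[0]=max(VV[0],msg_vec) then VV[0][0]++ -> VV[0]=[3, 2, 6, 0]
Event 1 stamp: [0, 0, 0, 1]
Event 2 stamp: [0, 0, 1, 0]
[0, 0, 0, 1] <= [0, 0, 1, 0]? False. Equal? False. Happens-before: False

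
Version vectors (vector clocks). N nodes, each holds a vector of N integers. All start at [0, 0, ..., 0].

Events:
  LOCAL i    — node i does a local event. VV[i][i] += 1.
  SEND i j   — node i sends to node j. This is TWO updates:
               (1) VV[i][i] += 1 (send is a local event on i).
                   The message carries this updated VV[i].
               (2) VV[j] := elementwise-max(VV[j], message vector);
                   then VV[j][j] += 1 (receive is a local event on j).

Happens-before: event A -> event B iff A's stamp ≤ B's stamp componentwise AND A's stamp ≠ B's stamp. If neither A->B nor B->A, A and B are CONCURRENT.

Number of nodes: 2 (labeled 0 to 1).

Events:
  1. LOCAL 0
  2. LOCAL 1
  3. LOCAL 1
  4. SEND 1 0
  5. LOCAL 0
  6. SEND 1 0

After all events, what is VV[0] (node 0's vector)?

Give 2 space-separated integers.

Answer: 4 4

Derivation:
Initial: VV[0]=[0, 0]
Initial: VV[1]=[0, 0]
Event 1: LOCAL 0: VV[0][0]++ -> VV[0]=[1, 0]
Event 2: LOCAL 1: VV[1][1]++ -> VV[1]=[0, 1]
Event 3: LOCAL 1: VV[1][1]++ -> VV[1]=[0, 2]
Event 4: SEND 1->0: VV[1][1]++ -> VV[1]=[0, 3], msg_vec=[0, 3]; VV[0]=max(VV[0],msg_vec) then VV[0][0]++ -> VV[0]=[2, 3]
Event 5: LOCAL 0: VV[0][0]++ -> VV[0]=[3, 3]
Event 6: SEND 1->0: VV[1][1]++ -> VV[1]=[0, 4], msg_vec=[0, 4]; VV[0]=max(VV[0],msg_vec) then VV[0][0]++ -> VV[0]=[4, 4]
Final vectors: VV[0]=[4, 4]; VV[1]=[0, 4]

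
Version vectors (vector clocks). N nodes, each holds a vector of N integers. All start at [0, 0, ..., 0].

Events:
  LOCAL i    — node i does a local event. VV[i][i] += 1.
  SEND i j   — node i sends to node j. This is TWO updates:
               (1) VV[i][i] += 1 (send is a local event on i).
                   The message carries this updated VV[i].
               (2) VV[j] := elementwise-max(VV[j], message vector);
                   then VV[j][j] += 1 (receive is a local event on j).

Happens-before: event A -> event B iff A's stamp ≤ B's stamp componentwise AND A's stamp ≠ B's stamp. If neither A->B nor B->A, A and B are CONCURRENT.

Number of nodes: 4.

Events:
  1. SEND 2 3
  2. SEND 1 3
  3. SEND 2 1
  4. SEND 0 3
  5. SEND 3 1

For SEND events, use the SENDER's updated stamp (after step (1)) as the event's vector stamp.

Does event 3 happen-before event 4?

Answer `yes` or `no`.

Answer: no

Derivation:
Initial: VV[0]=[0, 0, 0, 0]
Initial: VV[1]=[0, 0, 0, 0]
Initial: VV[2]=[0, 0, 0, 0]
Initial: VV[3]=[0, 0, 0, 0]
Event 1: SEND 2->3: VV[2][2]++ -> VV[2]=[0, 0, 1, 0], msg_vec=[0, 0, 1, 0]; VV[3]=max(VV[3],msg_vec) then VV[3][3]++ -> VV[3]=[0, 0, 1, 1]
Event 2: SEND 1->3: VV[1][1]++ -> VV[1]=[0, 1, 0, 0], msg_vec=[0, 1, 0, 0]; VV[3]=max(VV[3],msg_vec) then VV[3][3]++ -> VV[3]=[0, 1, 1, 2]
Event 3: SEND 2->1: VV[2][2]++ -> VV[2]=[0, 0, 2, 0], msg_vec=[0, 0, 2, 0]; VV[1]=max(VV[1],msg_vec) then VV[1][1]++ -> VV[1]=[0, 2, 2, 0]
Event 4: SEND 0->3: VV[0][0]++ -> VV[0]=[1, 0, 0, 0], msg_vec=[1, 0, 0, 0]; VV[3]=max(VV[3],msg_vec) then VV[3][3]++ -> VV[3]=[1, 1, 1, 3]
Event 5: SEND 3->1: VV[3][3]++ -> VV[3]=[1, 1, 1, 4], msg_vec=[1, 1, 1, 4]; VV[1]=max(VV[1],msg_vec) then VV[1][1]++ -> VV[1]=[1, 3, 2, 4]
Event 3 stamp: [0, 0, 2, 0]
Event 4 stamp: [1, 0, 0, 0]
[0, 0, 2, 0] <= [1, 0, 0, 0]? False. Equal? False. Happens-before: False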